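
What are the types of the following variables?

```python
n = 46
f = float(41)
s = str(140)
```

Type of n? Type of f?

n is int; f is float

int, float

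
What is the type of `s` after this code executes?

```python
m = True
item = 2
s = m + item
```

bool + int returns int (True is 1, so 1 + 2 = 3)

int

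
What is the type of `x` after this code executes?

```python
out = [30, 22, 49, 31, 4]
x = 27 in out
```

'in' operator returns bool

bool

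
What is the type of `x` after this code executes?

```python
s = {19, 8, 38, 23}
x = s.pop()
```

Popping from a set of ints returns int

int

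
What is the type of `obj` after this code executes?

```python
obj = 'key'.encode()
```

str.encode() returns bytes

bytes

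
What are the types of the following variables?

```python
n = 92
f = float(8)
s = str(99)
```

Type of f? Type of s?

f is float; s is str

float, str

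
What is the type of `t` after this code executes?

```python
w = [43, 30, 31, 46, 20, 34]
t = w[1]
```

Indexing a list of ints returns int (w[1] = 30)

int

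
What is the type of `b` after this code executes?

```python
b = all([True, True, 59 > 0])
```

all() returns bool

bool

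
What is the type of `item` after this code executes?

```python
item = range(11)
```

range() returns a range object

range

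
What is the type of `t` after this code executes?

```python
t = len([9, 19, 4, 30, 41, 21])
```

len() always returns int

int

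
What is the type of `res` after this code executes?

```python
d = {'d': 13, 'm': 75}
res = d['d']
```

Accessing dict[str, int] with key 'd' returns int value 13

int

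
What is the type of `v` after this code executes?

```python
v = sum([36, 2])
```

sum() of ints returns int

int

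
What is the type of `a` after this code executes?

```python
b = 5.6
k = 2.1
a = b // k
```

float // float returns float (floor division preserves float type)

float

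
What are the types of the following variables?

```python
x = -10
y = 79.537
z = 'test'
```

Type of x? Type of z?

x is int; z is str

int, str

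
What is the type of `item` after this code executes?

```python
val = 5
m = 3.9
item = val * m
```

int * float returns float (5 * 3.9 = 19.5)

float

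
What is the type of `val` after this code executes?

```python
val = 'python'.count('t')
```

str.count() returns int

int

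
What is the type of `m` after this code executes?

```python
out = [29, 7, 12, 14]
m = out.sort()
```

list.sort() returns None (sorts in place)

NoneType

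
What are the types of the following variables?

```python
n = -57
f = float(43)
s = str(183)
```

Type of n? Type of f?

n is int; f is float

int, float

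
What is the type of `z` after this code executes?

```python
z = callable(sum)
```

callable() returns bool

bool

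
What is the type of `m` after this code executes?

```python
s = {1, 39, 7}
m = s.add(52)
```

set.add() returns None (mutates in place)

NoneType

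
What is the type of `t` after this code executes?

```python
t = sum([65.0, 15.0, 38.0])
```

sum() of floats returns float

float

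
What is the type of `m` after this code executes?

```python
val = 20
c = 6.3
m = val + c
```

int + float returns float (20 + 6.3 = 26.3)

float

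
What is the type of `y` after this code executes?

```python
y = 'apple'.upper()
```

str.upper() returns str

str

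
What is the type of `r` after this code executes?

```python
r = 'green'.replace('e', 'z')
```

str.replace() returns str

str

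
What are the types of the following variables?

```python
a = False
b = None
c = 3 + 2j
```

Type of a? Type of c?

a is bool; c is complex

bool, complex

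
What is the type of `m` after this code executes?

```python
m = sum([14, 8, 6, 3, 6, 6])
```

sum() of ints returns int

int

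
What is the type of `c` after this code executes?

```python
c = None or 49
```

'or' with None returns the other value (49, int)

int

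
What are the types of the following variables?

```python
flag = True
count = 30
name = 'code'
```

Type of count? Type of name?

count is int; name is str

int, str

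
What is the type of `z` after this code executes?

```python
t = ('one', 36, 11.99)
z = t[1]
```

Index 1 of tuple is 36 which is int

int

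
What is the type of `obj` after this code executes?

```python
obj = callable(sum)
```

callable() returns bool

bool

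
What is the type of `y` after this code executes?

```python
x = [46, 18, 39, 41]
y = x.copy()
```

list.copy() returns list

list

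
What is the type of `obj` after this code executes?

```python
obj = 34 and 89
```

'and' returns the last value when all truthy (89, which is int)

int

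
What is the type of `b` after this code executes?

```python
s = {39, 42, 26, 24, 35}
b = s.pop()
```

Popping from a set of ints returns int

int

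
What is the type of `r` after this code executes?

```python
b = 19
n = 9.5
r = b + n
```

int + float returns float (19 + 9.5 = 28.5)

float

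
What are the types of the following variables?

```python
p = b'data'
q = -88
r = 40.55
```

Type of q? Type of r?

q is int; r is float

int, float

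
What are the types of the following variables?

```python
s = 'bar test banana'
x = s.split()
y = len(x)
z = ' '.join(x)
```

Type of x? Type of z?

str.split() returns list; str.join() returns str

list, str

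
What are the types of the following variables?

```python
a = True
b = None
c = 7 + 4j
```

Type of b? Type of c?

b is NoneType; c is complex

NoneType, complex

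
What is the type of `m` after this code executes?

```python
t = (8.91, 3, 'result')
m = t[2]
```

Index 2 of tuple is 'result' which is str

str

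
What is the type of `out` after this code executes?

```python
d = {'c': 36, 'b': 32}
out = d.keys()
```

.keys() returns a dict_keys view object

dict_keys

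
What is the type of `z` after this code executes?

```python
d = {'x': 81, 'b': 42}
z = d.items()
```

dict.items() returns a dict_items view

dict_items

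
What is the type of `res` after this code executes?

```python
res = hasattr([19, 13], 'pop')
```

hasattr() returns bool

bool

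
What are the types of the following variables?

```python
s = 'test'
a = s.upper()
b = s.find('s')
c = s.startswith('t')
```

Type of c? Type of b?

str.startswith() returns bool; str.find() returns int

bool, int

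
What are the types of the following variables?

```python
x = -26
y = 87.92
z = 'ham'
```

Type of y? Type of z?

y is float; z is str

float, str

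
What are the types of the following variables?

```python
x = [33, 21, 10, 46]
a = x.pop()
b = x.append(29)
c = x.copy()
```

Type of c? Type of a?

list.copy() returns list; list.pop() returns the element (int)

list, int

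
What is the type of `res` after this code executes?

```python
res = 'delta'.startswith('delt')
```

str.startswith() returns bool

bool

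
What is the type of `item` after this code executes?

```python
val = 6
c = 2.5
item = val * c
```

int * float returns float (6 * 2.5 = 15.0)

float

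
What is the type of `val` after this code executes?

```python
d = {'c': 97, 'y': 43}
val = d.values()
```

.values() returns a dict_values view object

dict_values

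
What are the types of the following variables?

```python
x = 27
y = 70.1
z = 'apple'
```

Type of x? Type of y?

x is int; y is float

int, float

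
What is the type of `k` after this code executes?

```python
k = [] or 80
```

'or' returns first truthy value (80, which is int)

int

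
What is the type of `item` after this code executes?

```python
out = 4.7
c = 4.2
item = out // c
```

float // float returns float (floor division preserves float type)

float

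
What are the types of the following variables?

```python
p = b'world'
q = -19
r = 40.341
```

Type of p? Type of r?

p is bytes; r is float

bytes, float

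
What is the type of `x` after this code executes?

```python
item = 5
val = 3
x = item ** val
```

int ** positive int returns int (5 ** 3 = 125)

int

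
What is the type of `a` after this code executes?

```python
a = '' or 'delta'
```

'or' returns first truthy value ('delta', which is str)

str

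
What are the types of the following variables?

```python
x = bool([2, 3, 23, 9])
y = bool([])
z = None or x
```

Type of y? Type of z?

bool() returns bool; None or <bool> returns the bool

bool, bool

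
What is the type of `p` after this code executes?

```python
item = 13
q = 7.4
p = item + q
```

int + float returns float (13 + 7.4 = 20.4)

float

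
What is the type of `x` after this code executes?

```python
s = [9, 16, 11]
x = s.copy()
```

list.copy() returns list

list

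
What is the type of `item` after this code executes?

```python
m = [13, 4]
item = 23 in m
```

'in' operator returns bool

bool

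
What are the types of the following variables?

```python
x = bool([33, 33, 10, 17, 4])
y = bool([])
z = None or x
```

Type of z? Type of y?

None or <bool> returns the bool; bool() returns bool

bool, bool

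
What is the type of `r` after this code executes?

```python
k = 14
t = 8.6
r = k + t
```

int + float returns float (14 + 8.6 = 22.6)

float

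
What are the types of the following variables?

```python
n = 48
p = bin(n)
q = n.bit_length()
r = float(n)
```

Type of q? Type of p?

int.bit_length() returns int; bin() returns str

int, str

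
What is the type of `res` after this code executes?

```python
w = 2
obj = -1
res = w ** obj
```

int ** negative int returns float

float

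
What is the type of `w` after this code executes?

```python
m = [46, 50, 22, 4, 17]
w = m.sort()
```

list.sort() returns None (sorts in place)

NoneType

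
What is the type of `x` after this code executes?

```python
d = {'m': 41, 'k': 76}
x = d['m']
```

Accessing dict[str, int] with key 'm' returns int value 41

int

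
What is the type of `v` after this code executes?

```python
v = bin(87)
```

bin() returns str representation

str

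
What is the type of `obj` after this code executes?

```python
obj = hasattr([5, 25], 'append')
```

hasattr() returns bool

bool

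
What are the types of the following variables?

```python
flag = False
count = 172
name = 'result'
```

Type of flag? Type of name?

flag is bool; name is str

bool, str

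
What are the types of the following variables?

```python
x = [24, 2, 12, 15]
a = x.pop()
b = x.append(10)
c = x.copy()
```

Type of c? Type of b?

list.copy() returns list; list.append() returns None

list, NoneType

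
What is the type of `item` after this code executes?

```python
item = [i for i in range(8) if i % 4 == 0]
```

A list comprehension [...] produces a list

list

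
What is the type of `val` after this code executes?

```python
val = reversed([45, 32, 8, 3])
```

reversed() on a list returns a list_reverseiterator

list_reverseiterator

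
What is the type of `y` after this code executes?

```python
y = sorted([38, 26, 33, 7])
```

sorted() always returns list

list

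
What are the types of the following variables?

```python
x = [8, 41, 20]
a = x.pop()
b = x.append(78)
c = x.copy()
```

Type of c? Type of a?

list.copy() returns list; list.pop() returns the element (int)

list, int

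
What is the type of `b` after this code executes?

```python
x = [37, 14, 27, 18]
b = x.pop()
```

list.pop() returns the popped element (int here)

int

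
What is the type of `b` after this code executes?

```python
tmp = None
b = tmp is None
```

'is' comparison returns bool

bool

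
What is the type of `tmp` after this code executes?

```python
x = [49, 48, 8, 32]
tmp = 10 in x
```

'in' operator returns bool

bool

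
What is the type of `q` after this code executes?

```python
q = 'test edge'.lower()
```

str.lower() returns str

str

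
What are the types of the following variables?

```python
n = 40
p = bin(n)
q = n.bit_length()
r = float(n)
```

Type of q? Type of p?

int.bit_length() returns int; bin() returns str

int, str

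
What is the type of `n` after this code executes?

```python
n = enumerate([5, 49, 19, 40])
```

enumerate() returns an enumerate iterator object

enumerate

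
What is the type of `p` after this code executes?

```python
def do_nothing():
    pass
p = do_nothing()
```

A function with no return statement returns None

NoneType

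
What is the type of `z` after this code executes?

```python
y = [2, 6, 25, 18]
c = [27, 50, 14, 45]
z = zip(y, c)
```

zip() returns a zip iterator object

zip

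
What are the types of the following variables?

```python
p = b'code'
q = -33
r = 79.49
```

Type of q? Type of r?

q is int; r is float

int, float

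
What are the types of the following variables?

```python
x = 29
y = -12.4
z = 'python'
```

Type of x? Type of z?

x is int; z is str

int, str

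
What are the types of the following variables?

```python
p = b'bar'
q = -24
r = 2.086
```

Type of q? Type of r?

q is int; r is float

int, float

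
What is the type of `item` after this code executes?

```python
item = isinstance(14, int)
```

isinstance() returns bool

bool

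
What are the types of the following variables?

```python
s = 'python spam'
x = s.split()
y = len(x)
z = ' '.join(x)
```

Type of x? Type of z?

str.split() returns list; str.join() returns str

list, str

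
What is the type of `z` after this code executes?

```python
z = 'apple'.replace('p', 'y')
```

str.replace() returns str

str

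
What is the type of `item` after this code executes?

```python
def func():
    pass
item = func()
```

A function with no return statement returns None

NoneType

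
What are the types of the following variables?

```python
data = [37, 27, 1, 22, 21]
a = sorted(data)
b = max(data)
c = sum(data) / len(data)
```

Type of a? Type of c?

sorted() returns list; int / int returns float

list, float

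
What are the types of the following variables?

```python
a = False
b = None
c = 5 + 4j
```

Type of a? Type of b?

a is bool; b is NoneType

bool, NoneType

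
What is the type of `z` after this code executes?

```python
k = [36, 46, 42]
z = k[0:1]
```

Slicing a list always returns a list

list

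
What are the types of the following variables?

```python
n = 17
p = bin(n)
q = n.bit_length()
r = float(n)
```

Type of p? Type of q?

bin() returns str; int.bit_length() returns int

str, int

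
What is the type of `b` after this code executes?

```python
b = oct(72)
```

oct() returns str representation

str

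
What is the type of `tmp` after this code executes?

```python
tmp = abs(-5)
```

abs() of int returns int

int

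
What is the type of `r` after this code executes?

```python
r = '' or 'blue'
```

'or' returns first truthy value ('blue', which is str)

str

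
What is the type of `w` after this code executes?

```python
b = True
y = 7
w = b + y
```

bool + int returns int (True is 1, so 1 + 7 = 8)

int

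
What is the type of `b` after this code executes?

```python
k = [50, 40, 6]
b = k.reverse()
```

list.reverse() returns None

NoneType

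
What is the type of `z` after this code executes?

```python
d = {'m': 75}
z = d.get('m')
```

dict.get() returns the value (int) when key is found

int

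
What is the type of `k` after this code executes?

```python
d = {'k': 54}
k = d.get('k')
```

dict.get() returns the value (int) when key is found

int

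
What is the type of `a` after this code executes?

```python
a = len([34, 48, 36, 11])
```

len() always returns int

int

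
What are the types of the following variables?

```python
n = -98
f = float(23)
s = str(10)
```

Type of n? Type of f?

n is int; f is float

int, float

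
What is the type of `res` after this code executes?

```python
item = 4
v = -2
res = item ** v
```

int ** negative int returns float

float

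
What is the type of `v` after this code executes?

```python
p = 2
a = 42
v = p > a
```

Comparison operators return bool

bool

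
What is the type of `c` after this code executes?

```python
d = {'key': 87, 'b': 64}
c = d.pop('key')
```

dict.pop() returns the value (int)

int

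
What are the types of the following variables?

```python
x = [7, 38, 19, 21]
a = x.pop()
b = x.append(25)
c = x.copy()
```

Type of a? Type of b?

list.pop() returns the element (int); list.append() returns None

int, NoneType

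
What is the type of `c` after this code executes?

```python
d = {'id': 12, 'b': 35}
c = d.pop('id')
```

dict.pop() returns the value (int)

int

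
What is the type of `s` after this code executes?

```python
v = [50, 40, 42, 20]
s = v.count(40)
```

list.count() returns int

int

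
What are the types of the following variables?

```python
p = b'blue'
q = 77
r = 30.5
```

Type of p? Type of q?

p is bytes; q is int

bytes, int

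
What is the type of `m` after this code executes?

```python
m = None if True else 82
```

Ternary: condition is True, if branch (None) taken → NoneType

NoneType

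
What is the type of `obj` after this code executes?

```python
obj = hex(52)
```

hex() returns str representation

str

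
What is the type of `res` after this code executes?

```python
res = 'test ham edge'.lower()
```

str.lower() returns str

str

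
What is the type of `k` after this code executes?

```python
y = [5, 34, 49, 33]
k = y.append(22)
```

list.append() returns None (mutates in place)

NoneType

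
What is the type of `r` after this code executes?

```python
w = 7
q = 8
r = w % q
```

int % int returns int (7 % 8 = 7)

int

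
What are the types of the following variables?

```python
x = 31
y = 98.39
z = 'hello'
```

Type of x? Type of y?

x is int; y is float

int, float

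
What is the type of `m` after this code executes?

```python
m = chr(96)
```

chr() returns str (single character)

str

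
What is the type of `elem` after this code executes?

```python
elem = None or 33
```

'or' with None returns the other value (33, int)

int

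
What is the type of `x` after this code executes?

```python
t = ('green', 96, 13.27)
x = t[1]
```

Index 1 of tuple is 96 which is int

int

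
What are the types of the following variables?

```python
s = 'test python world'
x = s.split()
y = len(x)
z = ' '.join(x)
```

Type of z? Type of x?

str.join() returns str; str.split() returns list

str, list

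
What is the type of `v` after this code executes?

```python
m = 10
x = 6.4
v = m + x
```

int + float returns float (10 + 6.4 = 16.4)

float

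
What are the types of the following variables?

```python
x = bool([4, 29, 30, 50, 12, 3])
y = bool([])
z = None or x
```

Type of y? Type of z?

bool() returns bool; None or <bool> returns the bool

bool, bool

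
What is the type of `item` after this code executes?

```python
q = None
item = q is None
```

'is' comparison returns bool

bool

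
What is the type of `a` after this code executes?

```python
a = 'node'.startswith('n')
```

str.startswith() returns bool

bool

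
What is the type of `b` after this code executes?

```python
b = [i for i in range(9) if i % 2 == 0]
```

A list comprehension [...] produces a list

list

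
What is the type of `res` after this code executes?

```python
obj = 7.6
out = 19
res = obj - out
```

float - int returns float (7.6 - 19 = -11.4)

float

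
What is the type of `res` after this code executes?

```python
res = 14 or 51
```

'or' returns the first truthy value (14, which is int)

int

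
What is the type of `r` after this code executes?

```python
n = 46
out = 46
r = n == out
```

Equality comparison returns bool

bool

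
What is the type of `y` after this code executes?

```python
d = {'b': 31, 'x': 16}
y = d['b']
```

Accessing dict[str, int] with key 'b' returns int value 31

int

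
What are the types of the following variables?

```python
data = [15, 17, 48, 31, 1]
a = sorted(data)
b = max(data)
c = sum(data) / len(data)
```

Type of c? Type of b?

int / int returns float; max of ints returns int

float, int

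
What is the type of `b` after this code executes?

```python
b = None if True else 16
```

Ternary: condition is True, if branch (None) taken → NoneType

NoneType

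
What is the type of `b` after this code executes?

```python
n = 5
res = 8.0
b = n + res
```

int + float returns float (5 + 8.0 = 13.0)

float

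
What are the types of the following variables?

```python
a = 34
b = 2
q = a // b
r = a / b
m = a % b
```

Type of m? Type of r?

int % int returns int; int / int returns float

int, float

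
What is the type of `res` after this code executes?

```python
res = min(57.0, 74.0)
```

min() of floats returns float

float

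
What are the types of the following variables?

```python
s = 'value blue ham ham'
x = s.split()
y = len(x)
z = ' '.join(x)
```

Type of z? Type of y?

str.join() returns str; len() returns int

str, int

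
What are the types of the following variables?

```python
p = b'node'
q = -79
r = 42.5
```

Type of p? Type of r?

p is bytes; r is float

bytes, float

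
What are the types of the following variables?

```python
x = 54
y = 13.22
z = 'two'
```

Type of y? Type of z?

y is float; z is str

float, str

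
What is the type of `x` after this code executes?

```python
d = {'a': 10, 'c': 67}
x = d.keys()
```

.keys() returns a dict_keys view object

dict_keys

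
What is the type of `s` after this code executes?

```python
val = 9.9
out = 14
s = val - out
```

float - int returns float (9.9 - 14 = -4.1)

float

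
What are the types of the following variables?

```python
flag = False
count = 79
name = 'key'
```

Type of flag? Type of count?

flag is bool; count is int

bool, int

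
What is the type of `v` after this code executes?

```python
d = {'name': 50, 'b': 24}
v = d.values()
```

.values() returns a dict_values view object

dict_values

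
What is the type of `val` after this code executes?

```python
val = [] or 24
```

'or' returns first truthy value (24, which is int)

int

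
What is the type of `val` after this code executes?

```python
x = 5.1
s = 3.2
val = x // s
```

float // float returns float (floor division preserves float type)

float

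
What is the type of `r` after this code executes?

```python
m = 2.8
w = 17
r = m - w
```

float - int returns float (2.8 - 17 = -14.2)

float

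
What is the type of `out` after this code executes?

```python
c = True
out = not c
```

'not' always returns bool

bool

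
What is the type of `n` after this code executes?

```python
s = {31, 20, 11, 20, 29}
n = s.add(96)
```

set.add() returns None (mutates in place)

NoneType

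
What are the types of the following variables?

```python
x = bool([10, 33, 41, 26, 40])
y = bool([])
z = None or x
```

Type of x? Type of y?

bool() returns bool; bool() returns bool

bool, bool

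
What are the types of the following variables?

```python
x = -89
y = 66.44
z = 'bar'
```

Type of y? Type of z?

y is float; z is str

float, str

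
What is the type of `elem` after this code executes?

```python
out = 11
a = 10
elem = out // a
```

int // int returns int (11 // 10 = 1)

int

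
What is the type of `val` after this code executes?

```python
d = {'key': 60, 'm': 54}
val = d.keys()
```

.keys() returns a dict_keys view object

dict_keys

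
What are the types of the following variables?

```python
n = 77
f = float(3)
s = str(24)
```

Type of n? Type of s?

n is int; s is str

int, str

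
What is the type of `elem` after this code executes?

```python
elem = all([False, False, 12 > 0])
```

all() returns bool

bool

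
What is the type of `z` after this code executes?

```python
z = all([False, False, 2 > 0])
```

all() returns bool

bool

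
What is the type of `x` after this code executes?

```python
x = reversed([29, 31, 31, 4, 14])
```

reversed() on a list returns a list_reverseiterator

list_reverseiterator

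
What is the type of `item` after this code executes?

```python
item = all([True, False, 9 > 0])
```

all() returns bool

bool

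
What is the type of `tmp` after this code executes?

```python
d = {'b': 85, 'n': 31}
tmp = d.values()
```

.values() returns a dict_values view object

dict_values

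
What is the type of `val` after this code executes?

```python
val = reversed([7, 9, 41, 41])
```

reversed() on a list returns a list_reverseiterator

list_reverseiterator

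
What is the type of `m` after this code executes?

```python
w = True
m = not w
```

'not' always returns bool

bool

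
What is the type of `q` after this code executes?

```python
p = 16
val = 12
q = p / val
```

int / int always returns float in Python 3 (16 / 12 = 1.33333)

float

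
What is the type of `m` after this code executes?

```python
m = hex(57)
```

hex() returns str representation

str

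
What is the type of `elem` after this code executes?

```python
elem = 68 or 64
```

'or' returns the first truthy value (68, which is int)

int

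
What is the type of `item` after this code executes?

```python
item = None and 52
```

'and' returns first falsy value (None)

NoneType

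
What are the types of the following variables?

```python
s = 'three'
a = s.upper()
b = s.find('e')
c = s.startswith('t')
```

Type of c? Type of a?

str.startswith() returns bool; str.upper() returns str

bool, str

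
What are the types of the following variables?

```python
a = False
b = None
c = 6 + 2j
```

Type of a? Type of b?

a is bool; b is NoneType

bool, NoneType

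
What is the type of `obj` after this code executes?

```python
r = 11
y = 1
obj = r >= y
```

Comparison operators return bool

bool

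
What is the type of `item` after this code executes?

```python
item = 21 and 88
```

'and' returns the last value when all truthy (88, which is int)

int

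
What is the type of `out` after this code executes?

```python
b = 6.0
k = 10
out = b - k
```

float - int returns float (6.0 - 10 = -4.0)

float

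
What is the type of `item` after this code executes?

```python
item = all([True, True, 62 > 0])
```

all() returns bool

bool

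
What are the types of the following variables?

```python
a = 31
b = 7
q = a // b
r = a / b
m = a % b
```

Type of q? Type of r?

int // int returns int; int / int returns float

int, float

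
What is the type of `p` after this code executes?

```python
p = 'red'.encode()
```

str.encode() returns bytes

bytes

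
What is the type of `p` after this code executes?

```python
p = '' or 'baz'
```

'or' returns first truthy value ('baz', which is str)

str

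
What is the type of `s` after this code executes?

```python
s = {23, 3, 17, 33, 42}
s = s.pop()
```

Popping from a set of ints returns int

int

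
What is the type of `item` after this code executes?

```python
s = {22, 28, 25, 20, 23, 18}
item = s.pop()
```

Popping from a set of ints returns int

int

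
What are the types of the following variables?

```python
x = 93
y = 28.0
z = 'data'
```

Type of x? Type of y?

x is int; y is float

int, float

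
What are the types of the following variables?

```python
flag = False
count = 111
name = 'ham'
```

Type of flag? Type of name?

flag is bool; name is str

bool, str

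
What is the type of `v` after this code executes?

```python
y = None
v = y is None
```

'is' comparison returns bool

bool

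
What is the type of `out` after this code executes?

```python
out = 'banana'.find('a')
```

str.find() returns int (index, or -1)

int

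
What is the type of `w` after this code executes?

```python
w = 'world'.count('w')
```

str.count() returns int

int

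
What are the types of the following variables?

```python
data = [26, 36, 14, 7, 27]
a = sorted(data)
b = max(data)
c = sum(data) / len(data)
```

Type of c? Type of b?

int / int returns float; max of ints returns int

float, int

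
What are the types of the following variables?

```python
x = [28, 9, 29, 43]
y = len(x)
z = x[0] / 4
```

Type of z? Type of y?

int / int returns float; len() returns int

float, int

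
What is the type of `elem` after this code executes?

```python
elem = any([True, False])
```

any() returns bool

bool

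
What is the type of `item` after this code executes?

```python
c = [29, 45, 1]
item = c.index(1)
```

list.index() returns int

int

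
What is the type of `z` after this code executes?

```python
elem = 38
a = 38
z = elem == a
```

Equality comparison returns bool

bool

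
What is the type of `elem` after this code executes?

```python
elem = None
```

None has type NoneType

NoneType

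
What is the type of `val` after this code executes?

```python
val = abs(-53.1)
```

abs() of float returns float

float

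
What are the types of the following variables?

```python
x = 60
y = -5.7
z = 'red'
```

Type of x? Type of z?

x is int; z is str

int, str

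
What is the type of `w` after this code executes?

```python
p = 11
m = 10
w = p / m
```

int / int always returns float in Python 3 (11 / 10 = 1.1)

float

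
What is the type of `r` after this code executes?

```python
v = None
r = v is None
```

'is' comparison returns bool

bool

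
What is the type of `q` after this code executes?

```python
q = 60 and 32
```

'and' returns the last value when all truthy (32, which is int)

int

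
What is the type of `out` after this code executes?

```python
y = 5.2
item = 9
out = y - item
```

float - int returns float (5.2 - 9 = -3.8)

float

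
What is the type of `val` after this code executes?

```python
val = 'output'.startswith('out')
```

str.startswith() returns bool

bool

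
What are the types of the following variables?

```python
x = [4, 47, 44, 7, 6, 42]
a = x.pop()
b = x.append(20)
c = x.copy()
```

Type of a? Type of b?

list.pop() returns the element (int); list.append() returns None

int, NoneType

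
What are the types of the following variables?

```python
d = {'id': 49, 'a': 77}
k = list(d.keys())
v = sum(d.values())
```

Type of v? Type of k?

sum of int values returns int; list(...) returns list

int, list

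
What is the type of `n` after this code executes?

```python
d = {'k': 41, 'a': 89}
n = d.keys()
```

.keys() returns a dict_keys view object

dict_keys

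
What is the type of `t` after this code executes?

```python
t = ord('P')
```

ord() returns int (Unicode code point)

int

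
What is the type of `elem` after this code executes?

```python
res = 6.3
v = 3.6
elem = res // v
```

float // float returns float (floor division preserves float type)

float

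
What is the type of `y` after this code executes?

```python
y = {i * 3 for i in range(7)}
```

A set comprehension {expr for x in iterable} produces a set

set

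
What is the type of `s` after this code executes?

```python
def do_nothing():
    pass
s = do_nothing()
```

A function with no return statement returns None

NoneType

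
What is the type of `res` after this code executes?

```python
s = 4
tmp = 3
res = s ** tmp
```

int ** positive int returns int (4 ** 3 = 64)

int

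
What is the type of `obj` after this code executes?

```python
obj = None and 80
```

'and' returns first falsy value (None)

NoneType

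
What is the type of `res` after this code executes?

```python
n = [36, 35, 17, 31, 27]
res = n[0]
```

Indexing a list of ints returns int (n[0] = 36)

int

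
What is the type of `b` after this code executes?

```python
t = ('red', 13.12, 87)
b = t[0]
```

Index 0 of tuple is 'red' which is str

str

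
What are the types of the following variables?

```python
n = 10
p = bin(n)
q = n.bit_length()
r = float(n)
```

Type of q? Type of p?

int.bit_length() returns int; bin() returns str

int, str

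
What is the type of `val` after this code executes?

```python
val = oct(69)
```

oct() returns str representation

str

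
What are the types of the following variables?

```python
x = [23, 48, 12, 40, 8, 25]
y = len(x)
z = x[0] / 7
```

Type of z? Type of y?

int / int returns float; len() returns int

float, int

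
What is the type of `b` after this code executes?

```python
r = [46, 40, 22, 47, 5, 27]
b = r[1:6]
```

Slicing a list always returns a list

list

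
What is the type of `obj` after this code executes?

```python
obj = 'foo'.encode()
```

str.encode() returns bytes

bytes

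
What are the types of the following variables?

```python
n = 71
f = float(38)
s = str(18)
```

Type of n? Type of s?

n is int; s is str

int, str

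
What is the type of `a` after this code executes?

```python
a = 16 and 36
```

'and' returns the last value when all truthy (36, which is int)

int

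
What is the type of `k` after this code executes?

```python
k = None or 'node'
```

'or' with None returns the other value ('node', str)

str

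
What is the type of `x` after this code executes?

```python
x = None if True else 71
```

Ternary: condition is True, if branch (None) taken → NoneType

NoneType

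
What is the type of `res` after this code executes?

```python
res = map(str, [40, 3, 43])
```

map() returns a map iterator object

map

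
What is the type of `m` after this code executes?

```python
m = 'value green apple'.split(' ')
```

str.split() returns list

list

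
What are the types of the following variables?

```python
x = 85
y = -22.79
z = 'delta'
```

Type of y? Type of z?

y is float; z is str

float, str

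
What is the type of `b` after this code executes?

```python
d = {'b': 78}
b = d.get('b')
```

dict.get() returns the value (int) when key is found

int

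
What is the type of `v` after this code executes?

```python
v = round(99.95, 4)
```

round() with ndigits arg returns float

float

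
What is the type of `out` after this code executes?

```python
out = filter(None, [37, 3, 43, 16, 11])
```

filter() returns a filter iterator object

filter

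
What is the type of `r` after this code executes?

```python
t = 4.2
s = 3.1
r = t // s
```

float // float returns float (floor division preserves float type)

float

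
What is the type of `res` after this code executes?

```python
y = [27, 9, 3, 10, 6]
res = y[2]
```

Indexing a list of ints returns int (y[2] = 3)

int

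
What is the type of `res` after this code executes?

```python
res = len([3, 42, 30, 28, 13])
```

len() always returns int

int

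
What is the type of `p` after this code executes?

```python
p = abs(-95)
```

abs() of int returns int

int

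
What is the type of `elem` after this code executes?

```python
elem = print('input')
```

print() returns None

NoneType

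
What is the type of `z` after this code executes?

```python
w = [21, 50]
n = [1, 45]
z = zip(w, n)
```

zip() returns a zip iterator object

zip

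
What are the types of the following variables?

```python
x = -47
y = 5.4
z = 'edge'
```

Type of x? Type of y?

x is int; y is float

int, float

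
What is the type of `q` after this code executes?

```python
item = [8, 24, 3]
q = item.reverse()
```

list.reverse() returns None

NoneType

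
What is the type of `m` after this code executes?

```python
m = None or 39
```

'or' with None returns the other value (39, int)

int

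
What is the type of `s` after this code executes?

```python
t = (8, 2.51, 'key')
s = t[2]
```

Index 2 of tuple is 'key' which is str

str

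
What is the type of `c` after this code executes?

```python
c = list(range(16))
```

list(range(...)) returns list

list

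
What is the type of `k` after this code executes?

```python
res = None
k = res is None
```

'is' comparison returns bool

bool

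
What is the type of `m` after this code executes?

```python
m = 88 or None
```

'or' returns first truthy value (88, int)

int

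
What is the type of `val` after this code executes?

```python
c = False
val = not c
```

'not' always returns bool

bool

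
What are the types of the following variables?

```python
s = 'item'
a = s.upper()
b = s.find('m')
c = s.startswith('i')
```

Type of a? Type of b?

str.upper() returns str; str.find() returns int

str, int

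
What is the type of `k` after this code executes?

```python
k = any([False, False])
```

any() returns bool

bool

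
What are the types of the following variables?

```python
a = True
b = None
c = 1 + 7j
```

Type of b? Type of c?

b is NoneType; c is complex

NoneType, complex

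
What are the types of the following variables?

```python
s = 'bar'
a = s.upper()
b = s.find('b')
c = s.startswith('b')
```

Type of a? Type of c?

str.upper() returns str; str.startswith() returns bool

str, bool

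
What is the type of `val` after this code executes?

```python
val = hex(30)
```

hex() returns str representation

str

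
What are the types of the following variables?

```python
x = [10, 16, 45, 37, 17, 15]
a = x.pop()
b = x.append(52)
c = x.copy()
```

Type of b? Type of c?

list.append() returns None; list.copy() returns list

NoneType, list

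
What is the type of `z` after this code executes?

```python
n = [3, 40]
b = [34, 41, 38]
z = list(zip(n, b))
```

list(zip(...)) returns a list of tuples

list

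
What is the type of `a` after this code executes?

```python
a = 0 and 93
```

'and' returns the first falsy value (0, which is int)

int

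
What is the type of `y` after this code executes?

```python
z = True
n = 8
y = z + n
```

bool + int returns int (True is 1, so 1 + 8 = 9)

int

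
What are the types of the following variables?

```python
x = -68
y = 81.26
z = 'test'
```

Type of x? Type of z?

x is int; z is str

int, str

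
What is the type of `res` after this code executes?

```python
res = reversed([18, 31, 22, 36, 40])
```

reversed() on a list returns a list_reverseiterator

list_reverseiterator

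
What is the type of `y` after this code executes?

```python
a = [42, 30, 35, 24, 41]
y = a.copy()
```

list.copy() returns list

list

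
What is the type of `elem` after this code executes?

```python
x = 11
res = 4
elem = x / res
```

int / int always returns float in Python 3 (11 / 4 = 2.75)

float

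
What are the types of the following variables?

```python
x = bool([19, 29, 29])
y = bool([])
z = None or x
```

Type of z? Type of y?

None or <bool> returns the bool; bool() returns bool

bool, bool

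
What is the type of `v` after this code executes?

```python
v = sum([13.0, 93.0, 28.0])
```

sum() of floats returns float

float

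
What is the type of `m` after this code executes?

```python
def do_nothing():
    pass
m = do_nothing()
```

A function with no return statement returns None

NoneType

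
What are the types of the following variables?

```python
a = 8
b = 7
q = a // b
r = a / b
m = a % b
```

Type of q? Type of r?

int // int returns int; int / int returns float

int, float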